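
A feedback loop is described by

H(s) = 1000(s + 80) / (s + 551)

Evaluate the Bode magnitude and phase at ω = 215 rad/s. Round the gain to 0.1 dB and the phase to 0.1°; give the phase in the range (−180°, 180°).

At s = jω = j215:
zero (s+80): 80 + j215 → |·| = √(80²+215²) = √52625 ≈ 229.4, ∠ = arctan(215/80) ≈ 69.59°
pole (s+551): 551 + j215 → |·| = √(551²+215²) = √349826 ≈ 591.46, ∠ = arctan(215/551) ≈ 21.32°
|H| = 1000 · 229.4 / 591.46 ≈ 387.85
Gain = 20 log₁₀(387.85) ≈ 51.77 dB
∠H = 69.59° − 21.32° = 48.27°

51.8 dB, 48.3°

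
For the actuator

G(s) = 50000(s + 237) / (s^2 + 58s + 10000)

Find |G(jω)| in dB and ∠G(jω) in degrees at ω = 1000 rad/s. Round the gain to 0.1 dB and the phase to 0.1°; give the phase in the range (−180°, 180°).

34.3 dB, -100.0°

At s = jω = j1000:
zero (s+237): 237 + j1000 → |·| = √(237²+1000²) = √1056169 ≈ 1027.7, ∠ = arctan(1000/237) ≈ 76.67°
quadratic: (j1000)² + 58·j1000 + 10000 = -990000 + j58000 → |·| ≈ 9.917e+05, ∠ ≈ 176.65°
|G| = 50000 · 1027.7 / 9.917e+05 ≈ 51.815
Gain = 20 log₁₀(51.815) ≈ 34.29 dB
∠G = 76.67° − 176.65° = -99.98°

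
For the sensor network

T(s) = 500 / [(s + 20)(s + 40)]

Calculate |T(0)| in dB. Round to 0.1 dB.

T(0) = 500 / (20·40) = 0.625
20 log₁₀(0.625) ≈ -4.08 dB

-4.1 dB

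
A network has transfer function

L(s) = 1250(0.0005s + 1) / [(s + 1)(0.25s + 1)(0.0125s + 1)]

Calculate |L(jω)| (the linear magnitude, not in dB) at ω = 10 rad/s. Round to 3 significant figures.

At ω = 10 rad/s:
zero (1 + j10·0.0005) = 1 + j0.005 → |·| ≈ 1, ∠ ≈ 0.29°
pole (1 + j10·1) = 1 + j10 → |·| ≈ 10.05, ∠ ≈ 84.29°
pole (1 + j10·0.25) = 1 + j2.5 → |·| ≈ 2.6926, ∠ ≈ 68.20°
pole (1 + j10·0.0125) = 1 + j0.125 → |·| ≈ 1.0078, ∠ ≈ 7.13°
|L| = 1250 · 1 / (10.05 · 2.6926 · 1.0078) ≈ 45.835

45.8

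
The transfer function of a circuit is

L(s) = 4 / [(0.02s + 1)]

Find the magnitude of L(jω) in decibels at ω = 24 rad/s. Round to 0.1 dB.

At ω = 24 rad/s:
pole (1 + j24·0.02) = 1 + j0.48 → |·| ≈ 1.1092, ∠ ≈ 25.64°
|L| = 4 · 1 / (1.1092) ≈ 3.6062
Gain = 20 log₁₀(3.6062) ≈ 11.14 dB

11.1 dB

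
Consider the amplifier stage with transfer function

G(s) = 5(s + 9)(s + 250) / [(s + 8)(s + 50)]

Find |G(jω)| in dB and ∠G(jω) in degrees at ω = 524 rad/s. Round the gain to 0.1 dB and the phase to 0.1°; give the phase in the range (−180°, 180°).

14.8 dB, -20.2°

At s = jω = j524:
zero (s+9): 9 + j524 → |·| = √(9²+524²) = √274657 ≈ 524.08, ∠ = arctan(524/9) ≈ 89.02°
zero (s+250): 250 + j524 → |·| = √(250²+524²) = √337076 ≈ 580.58, ∠ = arctan(524/250) ≈ 64.49°
pole (s+8): 8 + j524 → |·| = √(8²+524²) = √274640 ≈ 524.06, ∠ = arctan(524/8) ≈ 89.13°
pole (s+50): 50 + j524 → |·| = √(50²+524²) = √277076 ≈ 526.38, ∠ = arctan(524/50) ≈ 84.55°
|G| = 5 · 3.0427e+05 / 2.7585e+05 ≈ 5.5151
Gain = 20 log₁₀(5.5151) ≈ 14.83 dB
∠G = 153.51° − 173.68° = -20.17°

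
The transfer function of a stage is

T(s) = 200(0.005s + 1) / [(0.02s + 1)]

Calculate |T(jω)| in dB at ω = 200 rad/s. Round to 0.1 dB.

36.7 dB

At ω = 200 rad/s:
zero (1 + j200·0.005) = 1 + j1 → |·| ≈ 1.4142, ∠ ≈ 45.00°
pole (1 + j200·0.02) = 1 + j4 → |·| ≈ 4.1231, ∠ ≈ 75.96°
|T| = 200 · 1.4142 / (4.1231) ≈ 68.599
Gain = 20 log₁₀(68.599) ≈ 36.73 dB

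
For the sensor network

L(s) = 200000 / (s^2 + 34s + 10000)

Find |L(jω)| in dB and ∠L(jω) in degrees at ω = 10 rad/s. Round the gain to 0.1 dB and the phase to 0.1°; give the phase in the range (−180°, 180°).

At s = jω = j10:
quadratic: (j10)² + 34·j10 + 10000 = 9900 + j340 → |·| ≈ 9905.8, ∠ ≈ 1.97°
|L| = 200000 / 9905.8 ≈ 20.19
Gain = 20 log₁₀(20.19) ≈ 26.10 dB
∠L = 0.00° − 1.97° = -1.97°

26.1 dB, -2.0°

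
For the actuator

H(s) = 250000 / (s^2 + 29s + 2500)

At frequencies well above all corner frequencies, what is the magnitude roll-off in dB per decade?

-40 dB/decade

Each pole contributes −20 dB/decade at high frequency; each zero contributes +20 dB/decade.
Net: 0 zero(s) − 2 pole(s) → -40 dB/decade.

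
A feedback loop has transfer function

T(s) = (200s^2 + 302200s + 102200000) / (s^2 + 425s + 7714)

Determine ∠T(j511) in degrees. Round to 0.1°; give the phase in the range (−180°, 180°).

-67.3°

Substitute s = j511:
Numerator: 200(j511)^2 + 302200(j511) + 102200000 = 49975800 + j154424200
Denominator: (j511)^2 + 425(j511) + 7714 = -253407 + j217175
|N| = √(49975800² + 154424200²) ≈ 1.6231e+08, ∠N ≈ 72.07°
|D| = √(253407² + 217175²) ≈ 3.3374e+05, ∠D ≈ 139.40°
∠T = 72.07° − 139.40° = -67.33°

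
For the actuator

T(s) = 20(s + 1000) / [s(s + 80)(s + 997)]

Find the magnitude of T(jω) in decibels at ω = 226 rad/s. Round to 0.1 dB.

-68.6 dB

At s = jω = j226:
zero (s+1000): 1000 + j226 → |·| = √(1000²+226²) = √1051076 ≈ 1025.2, ∠ = arctan(226/1000) ≈ 12.73°
pole (s+80): 80 + j226 → |·| = √(80²+226²) = √57476 ≈ 239.74, ∠ = arctan(226/80) ≈ 70.51°
pole (s+997): 997 + j226 → |·| = √(997²+226²) = √1045085 ≈ 1022.3, ∠ = arctan(226/997) ≈ 12.77°
pole at origin: |s| = 226, ∠ = 90.00° (in denominator)
|T| = 20 · 1025.2 / 5.5389e+07 ≈ 0.00037018
Gain = 20 log₁₀(0.00037018) ≈ -68.63 dB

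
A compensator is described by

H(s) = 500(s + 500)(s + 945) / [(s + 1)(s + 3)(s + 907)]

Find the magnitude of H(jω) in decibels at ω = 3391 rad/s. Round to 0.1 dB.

At s = jω = j3391:
zero (s+500): 500 + j3391 → |·| = √(500²+3391²) = √11748881 ≈ 3427.7, ∠ = arctan(3391/500) ≈ 81.61°
zero (s+945): 945 + j3391 → |·| = √(945²+3391²) = √12391906 ≈ 3520.2, ∠ = arctan(3391/945) ≈ 74.43°
pole (s+1): 1 + j3391 → |·| = √(1²+3391²) = √11498882 ≈ 3391, ∠ = arctan(3391/1) ≈ 89.98°
pole (s+3): 3 + j3391 → |·| = √(3²+3391²) = √11498890 ≈ 3391, ∠ = arctan(3391/3) ≈ 89.95°
pole (s+907): 907 + j3391 → |·| = √(907²+3391²) = √12321530 ≈ 3510.2, ∠ = arctan(3391/907) ≈ 75.03°
|H| = 500 · 1.2066e+07 / 4.0363e+10 ≈ 0.14947
Gain = 20 log₁₀(0.14947) ≈ -16.51 dB

-16.5 dB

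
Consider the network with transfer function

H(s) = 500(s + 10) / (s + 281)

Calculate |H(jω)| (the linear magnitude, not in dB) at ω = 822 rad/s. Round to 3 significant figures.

473

At s = jω = j822:
zero (s+10): 10 + j822 → |·| = √(10²+822²) = √675784 ≈ 822.06, ∠ = arctan(822/10) ≈ 89.30°
pole (s+281): 281 + j822 → |·| = √(281²+822²) = √754645 ≈ 868.7, ∠ = arctan(822/281) ≈ 71.13°
|H| = 500 · 822.06 / 868.7 ≈ 473.16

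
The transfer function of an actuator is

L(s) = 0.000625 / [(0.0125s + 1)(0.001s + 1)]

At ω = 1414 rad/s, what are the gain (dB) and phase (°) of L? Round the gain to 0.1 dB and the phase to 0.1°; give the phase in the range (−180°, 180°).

At ω = 1414 rad/s:
pole (1 + j1414·0.0125) = 1 + j17.675 → |·| ≈ 17.703, ∠ ≈ 86.76°
pole (1 + j1414·0.001) = 1 + j1.414 → |·| ≈ 1.7319, ∠ ≈ 54.73°
|L| = 0.000625 · 1 / (17.703 · 1.7319) ≈ 2.0385e-05
Gain = 20 log₁₀(2.0385e-05) ≈ -93.81 dB
∠L = (0°) − (86.76° + 54.73°) = -141.49°

-93.8 dB, -141.5°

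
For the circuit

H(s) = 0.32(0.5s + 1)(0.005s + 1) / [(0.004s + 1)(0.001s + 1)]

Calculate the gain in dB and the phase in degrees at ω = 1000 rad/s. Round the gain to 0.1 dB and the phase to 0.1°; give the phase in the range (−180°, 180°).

42.9 dB, 47.6°

At ω = 1000 rad/s:
zero (1 + j1000·0.5) = 1 + j500 → |·| ≈ 500, ∠ ≈ 89.89°
zero (1 + j1000·0.005) = 1 + j5 → |·| ≈ 5.099, ∠ ≈ 78.69°
pole (1 + j1000·0.004) = 1 + j4 → |·| ≈ 4.1231, ∠ ≈ 75.96°
pole (1 + j1000·0.001) = 1 + j1 → |·| ≈ 1.4142, ∠ ≈ 45.00°
|H| = 0.32 · 500 · 5.099 / (4.1231 · 1.4142) ≈ 139.92
Gain = 20 log₁₀(139.92) ≈ 42.92 dB
∠H = (89.89° + 78.69°) − (75.96° + 45.00°) = 47.62°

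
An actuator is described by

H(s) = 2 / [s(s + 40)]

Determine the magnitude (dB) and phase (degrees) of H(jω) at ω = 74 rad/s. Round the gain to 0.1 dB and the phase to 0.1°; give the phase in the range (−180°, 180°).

At s = jω = j74:
pole (s+40): 40 + j74 → |·| = √(40²+74²) = √7076 ≈ 84.119, ∠ = arctan(74/40) ≈ 61.61°
pole at origin: |s| = 74, ∠ = 90.00° (in denominator)
|H| = 2 / 6224.8 ≈ 0.0003213
Gain = 20 log₁₀(0.0003213) ≈ -69.86 dB
∠H = 0.00° − 151.61° = -151.61°

-69.9 dB, -151.6°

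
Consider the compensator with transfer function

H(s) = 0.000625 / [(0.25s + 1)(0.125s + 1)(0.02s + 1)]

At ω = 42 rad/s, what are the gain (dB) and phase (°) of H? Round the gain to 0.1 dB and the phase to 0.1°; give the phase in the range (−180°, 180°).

-101.4 dB, 156.2°

At ω = 42 rad/s:
pole (1 + j42·0.25) = 1 + j10.5 → |·| ≈ 10.548, ∠ ≈ 84.56°
pole (1 + j42·0.125) = 1 + j5.25 → |·| ≈ 5.3444, ∠ ≈ 79.22°
pole (1 + j42·0.02) = 1 + j0.84 → |·| ≈ 1.306, ∠ ≈ 40.03°
|H| = 0.000625 · 1 / (10.548 · 5.3444 · 1.306) ≈ 8.4892e-06
Gain = 20 log₁₀(8.4892e-06) ≈ -101.42 dB
∠H = (0°) − (84.56° + 79.22° + 40.03°) = -203.81° ≡ 156.19° (principal value)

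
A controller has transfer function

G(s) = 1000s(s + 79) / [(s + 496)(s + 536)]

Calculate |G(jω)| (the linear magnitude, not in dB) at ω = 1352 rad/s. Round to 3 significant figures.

874

At s = jω = j1352:
zero (s+79): 79 + j1352 → |·| = √(79²+1352²) = √1834145 ≈ 1354.3, ∠ = arctan(1352/79) ≈ 86.66°
zero at origin: s = j1352 → |·| = 1352, ∠ = 90.00°
pole (s+496): 496 + j1352 → |·| = √(496²+1352²) = √2073920 ≈ 1440.1, ∠ = arctan(1352/496) ≈ 69.85°
pole (s+536): 536 + j1352 → |·| = √(536²+1352²) = √2115200 ≈ 1454.4, ∠ = arctan(1352/536) ≈ 68.37°
|G| = 1000 · 1.831e+06 / 2.0945e+06 ≈ 874.19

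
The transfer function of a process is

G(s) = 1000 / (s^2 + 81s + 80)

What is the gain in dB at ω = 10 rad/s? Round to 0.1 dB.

1.8 dB

Substitute s = j10:
Numerator: 1000 = 1000 + j0
Denominator: (j10)^2 + 81(j10) + 80 = -20 + j810
|N| = √(1000² + 0²) ≈ 1000, ∠N ≈ 0.00°
|D| = √(20² + 810²) ≈ 810.25, ∠D ≈ 91.41°
|G| = 1000 / 810.25 ≈ 1.2342
Gain = 20 log₁₀(1.2342) ≈ 1.83 dB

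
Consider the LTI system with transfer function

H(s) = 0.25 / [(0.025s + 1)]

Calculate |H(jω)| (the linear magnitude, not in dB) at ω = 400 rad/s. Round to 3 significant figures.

At ω = 400 rad/s:
pole (1 + j400·0.025) = 1 + j10 → |·| ≈ 10.05, ∠ ≈ 84.29°
|H| = 0.25 · 1 / (10.05) ≈ 0.024876

0.0249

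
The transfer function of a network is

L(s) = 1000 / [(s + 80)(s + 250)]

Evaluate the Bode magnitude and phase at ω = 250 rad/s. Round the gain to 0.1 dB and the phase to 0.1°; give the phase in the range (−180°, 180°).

At s = jω = j250:
pole (s+80): 80 + j250 → |·| = √(80²+250²) = √68900 ≈ 262.49, ∠ = arctan(250/80) ≈ 72.26°
pole (s+250): 250 + j250 → |·| = √(250²+250²) = √125000 ≈ 353.55, ∠ = arctan(250/250) ≈ 45.00°
|L| = 1000 / 92803 ≈ 0.010776
Gain = 20 log₁₀(0.010776) ≈ -39.35 dB
∠L = 0.00° − 117.26° = -117.26°

-39.4 dB, -117.3°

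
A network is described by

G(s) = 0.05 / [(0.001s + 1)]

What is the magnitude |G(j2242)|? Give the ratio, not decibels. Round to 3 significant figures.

0.0204

At ω = 2242 rad/s:
pole (1 + j2242·0.001) = 1 + j2.242 → |·| ≈ 2.4549, ∠ ≈ 65.96°
|G| = 0.05 · 1 / (2.4549) ≈ 0.020367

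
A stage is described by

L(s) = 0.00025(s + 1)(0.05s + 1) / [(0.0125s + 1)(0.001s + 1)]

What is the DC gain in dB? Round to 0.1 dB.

L(0) = 0.00025 · 1 / 1 = 0.00025
20 log₁₀(0.00025) ≈ -72.04 dB

-72.0 dB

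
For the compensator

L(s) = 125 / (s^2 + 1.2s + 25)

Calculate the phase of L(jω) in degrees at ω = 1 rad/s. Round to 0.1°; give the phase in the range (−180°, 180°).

-2.9°

At s = jω = j1:
quadratic: (j1)² + 1.2·j1 + 25 = 24 + j1.2 → |·| ≈ 24.03, ∠ ≈ 2.86°
∠L = 0.00° − 2.86° = -2.86°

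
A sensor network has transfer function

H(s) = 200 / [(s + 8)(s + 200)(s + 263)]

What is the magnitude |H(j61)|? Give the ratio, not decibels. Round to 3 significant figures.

At s = jω = j61:
pole (s+8): 8 + j61 → |·| = √(8²+61²) = √3785 ≈ 61.522, ∠ = arctan(61/8) ≈ 82.53°
pole (s+200): 200 + j61 → |·| = √(200²+61²) = √43721 ≈ 209.1, ∠ = arctan(61/200) ≈ 16.96°
pole (s+263): 263 + j61 → |·| = √(263²+61²) = √72890 ≈ 269.98, ∠ = arctan(61/263) ≈ 13.06°
|H| = 200 / 3.4731e+06 ≈ 5.7585e-05

5.76e-05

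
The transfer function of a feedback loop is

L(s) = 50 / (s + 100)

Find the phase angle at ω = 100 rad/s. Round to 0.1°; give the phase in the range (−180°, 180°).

-45.0°

At s = jω = j100:
pole (s+100): 100 + j100 → |·| = √(100²+100²) = √20000 ≈ 141.42, ∠ = arctan(100/100) ≈ 45.00°
∠L = 0.00° − 45.00° = -45.00°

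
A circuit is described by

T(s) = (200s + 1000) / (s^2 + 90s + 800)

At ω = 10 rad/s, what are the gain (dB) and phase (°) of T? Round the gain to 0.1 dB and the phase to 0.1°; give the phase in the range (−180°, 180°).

Substitute s = j10:
Numerator: 200(j10) + 1000 = 1000 + j2000
Denominator: (j10)^2 + 90(j10) + 800 = 700 + j900
|N| = √(1000² + 2000²) ≈ 2236.1, ∠N ≈ 63.43°
|D| = √(700² + 900²) ≈ 1140.2, ∠D ≈ 52.13°
|T| = 2236.1 / 1140.2 ≈ 1.9611
Gain = 20 log₁₀(1.9611) ≈ 5.85 dB
∠T = 63.43° − 52.13° = 11.30°

5.9 dB, 11.3°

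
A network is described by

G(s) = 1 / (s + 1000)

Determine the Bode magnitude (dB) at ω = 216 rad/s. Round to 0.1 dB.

At s = jω = j216:
pole (s+1000): 1000 + j216 → |·| = √(1000²+216²) = √1046656 ≈ 1023.1, ∠ = arctan(216/1000) ≈ 12.19°
|G| = 1 / 1023.1 ≈ 0.00097742
Gain = 20 log₁₀(0.00097742) ≈ -60.20 dB

-60.2 dB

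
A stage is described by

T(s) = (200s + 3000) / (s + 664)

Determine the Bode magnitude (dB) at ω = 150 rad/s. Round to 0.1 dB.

Substitute s = j150:
Numerator: 200(j150) + 3000 = 3000 + j30000
Denominator: (j150) + 664 = 664 + j150
|N| = √(3000² + 30000²) ≈ 30150, ∠N ≈ 84.29°
|D| = √(664² + 150²) ≈ 680.73, ∠D ≈ 12.73°
|T| = 30150 / 680.73 ≈ 44.291
Gain = 20 log₁₀(44.291) ≈ 32.93 dB

32.9 dB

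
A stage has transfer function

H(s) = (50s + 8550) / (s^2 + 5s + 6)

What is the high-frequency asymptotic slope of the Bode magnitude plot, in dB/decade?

-20 dB/decade

Each pole contributes −20 dB/decade at high frequency; each zero contributes +20 dB/decade.
Net: 1 zero(s) − 2 pole(s) → -20 dB/decade.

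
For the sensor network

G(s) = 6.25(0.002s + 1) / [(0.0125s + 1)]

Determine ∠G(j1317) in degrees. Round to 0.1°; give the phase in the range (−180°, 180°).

At ω = 1317 rad/s:
zero (1 + j1317·0.002) = 1 + j2.634 → |·| ≈ 2.8174, ∠ ≈ 69.21°
pole (1 + j1317·0.0125) = 1 + j16.4625 → |·| ≈ 16.493, ∠ ≈ 86.52°
∠G = (69.21°) − (86.52°) = -17.31°

-17.3°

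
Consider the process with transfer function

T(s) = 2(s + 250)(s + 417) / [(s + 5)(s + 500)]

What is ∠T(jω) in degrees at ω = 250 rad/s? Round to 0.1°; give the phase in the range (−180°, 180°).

-39.5°

At s = jω = j250:
zero (s+250): 250 + j250 → |·| = √(250²+250²) = √125000 ≈ 353.55, ∠ = arctan(250/250) ≈ 45.00°
zero (s+417): 417 + j250 → |·| = √(417²+250²) = √236389 ≈ 486.2, ∠ = arctan(250/417) ≈ 30.94°
pole (s+5): 5 + j250 → |·| = √(5²+250²) = √62525 ≈ 250.05, ∠ = arctan(250/5) ≈ 88.85°
pole (s+500): 500 + j250 → |·| = √(500²+250²) = √312500 ≈ 559.02, ∠ = arctan(250/500) ≈ 26.57°
∠T = 75.94° − 115.42° = -39.48°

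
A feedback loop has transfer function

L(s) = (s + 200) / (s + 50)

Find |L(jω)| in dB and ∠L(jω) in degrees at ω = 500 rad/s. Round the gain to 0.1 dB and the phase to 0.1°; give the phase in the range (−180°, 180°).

At s = jω = j500:
zero (s+200): 200 + j500 → |·| = √(200²+500²) = √290000 ≈ 538.52, ∠ = arctan(500/200) ≈ 68.20°
pole (s+50): 50 + j500 → |·| = √(50²+500²) = √252500 ≈ 502.49, ∠ = arctan(500/50) ≈ 84.29°
|L| = 1 · 538.52 / 502.49 ≈ 1.0717
Gain = 20 log₁₀(1.0717) ≈ 0.60 dB
∠L = 68.20° − 84.29° = -16.09°

0.6 dB, -16.1°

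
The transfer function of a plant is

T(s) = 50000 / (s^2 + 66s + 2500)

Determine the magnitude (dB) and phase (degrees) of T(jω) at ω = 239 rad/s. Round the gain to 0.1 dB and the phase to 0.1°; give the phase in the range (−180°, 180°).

-1.1 dB, -163.9°

At s = jω = j239:
quadratic: (j239)² + 66·j239 + 2500 = -54621 + j15774 → |·| ≈ 56853, ∠ ≈ 163.89°
|T| = 50000 / 56853 ≈ 0.87946
Gain = 20 log₁₀(0.87946) ≈ -1.12 dB
∠T = 0.00° − 163.89° = -163.89°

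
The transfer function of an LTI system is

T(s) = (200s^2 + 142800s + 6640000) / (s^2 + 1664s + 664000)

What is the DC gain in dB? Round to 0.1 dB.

T(0) = 6640000 / 664000 = 10
20 log₁₀(10) ≈ 20.00 dB

20.0 dB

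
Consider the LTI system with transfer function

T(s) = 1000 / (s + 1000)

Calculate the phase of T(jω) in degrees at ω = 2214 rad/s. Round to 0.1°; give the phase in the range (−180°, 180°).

-65.7°

Substitute s = j2214:
Numerator: 1000 = 1000 + j0
Denominator: (j2214) + 1000 = 1000 + j2214
|N| = √(1000² + 0²) ≈ 1000, ∠N ≈ 0.00°
|D| = √(1000² + 2214²) ≈ 2429.4, ∠D ≈ 65.69°
∠T = 0.00° − 65.69° = -65.69°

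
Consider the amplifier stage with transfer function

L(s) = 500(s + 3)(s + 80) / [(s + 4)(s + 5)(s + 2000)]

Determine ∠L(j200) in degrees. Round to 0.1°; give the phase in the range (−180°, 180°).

-25.8°

At s = jω = j200:
zero (s+3): 3 + j200 → |·| = √(3²+200²) = √40009 ≈ 200.02, ∠ = arctan(200/3) ≈ 89.14°
zero (s+80): 80 + j200 → |·| = √(80²+200²) = √46400 ≈ 215.41, ∠ = arctan(200/80) ≈ 68.20°
pole (s+4): 4 + j200 → |·| = √(4²+200²) = √40016 ≈ 200.04, ∠ = arctan(200/4) ≈ 88.85°
pole (s+5): 5 + j200 → |·| = √(5²+200²) = √40025 ≈ 200.06, ∠ = arctan(200/5) ≈ 88.57°
pole (s+2000): 2000 + j200 → |·| = √(2000²+200²) = √4040000 ≈ 2010, ∠ = arctan(200/2000) ≈ 5.71°
∠L = 157.34° − 183.13° = -25.79°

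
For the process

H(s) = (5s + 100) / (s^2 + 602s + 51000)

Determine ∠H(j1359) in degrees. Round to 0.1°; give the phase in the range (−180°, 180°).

Substitute s = j1359:
Numerator: 5(j1359) + 100 = 100 + j6795
Denominator: (j1359)^2 + 602(j1359) + 51000 = -1795881 + j818118
|N| = √(100² + 6795²) ≈ 6795.7, ∠N ≈ 89.16°
|D| = √(1795881² + 818118²) ≈ 1.9735e+06, ∠D ≈ 155.51°
∠H = 89.16° − 155.51° = -66.35°

-66.4°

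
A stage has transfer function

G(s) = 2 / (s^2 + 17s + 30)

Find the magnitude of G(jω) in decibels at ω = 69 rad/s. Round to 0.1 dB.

-67.7 dB

Substitute s = j69:
Numerator: 2 = 2 + j0
Denominator: (j69)^2 + 17(j69) + 30 = -4731 + j1173
|N| = √(2² + 0²) ≈ 2, ∠N ≈ 0.00°
|D| = √(4731² + 1173²) ≈ 4874.2, ∠D ≈ 166.07°
|G| = 2 / 4874.2 ≈ 0.00041032
Gain = 20 log₁₀(0.00041032) ≈ -67.74 dB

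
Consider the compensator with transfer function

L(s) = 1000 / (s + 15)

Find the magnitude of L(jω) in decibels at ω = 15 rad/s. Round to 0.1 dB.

At s = jω = j15:
pole (s+15): 15 + j15 → |·| = √(15²+15²) = √450 ≈ 21.213, ∠ = arctan(15/15) ≈ 45.00°
|L| = 1000 / 21.213 ≈ 47.141
Gain = 20 log₁₀(47.141) ≈ 33.47 dB

33.5 dB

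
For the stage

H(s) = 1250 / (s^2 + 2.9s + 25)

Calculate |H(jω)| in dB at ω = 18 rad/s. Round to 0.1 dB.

At s = jω = j18:
quadratic: (j18)² + 2.9·j18 + 25 = -299 + j52.2 → |·| ≈ 303.52, ∠ ≈ 170.10°
|H| = 1250 / 303.52 ≈ 4.1183
Gain = 20 log₁₀(4.1183) ≈ 12.29 dB

12.3 dB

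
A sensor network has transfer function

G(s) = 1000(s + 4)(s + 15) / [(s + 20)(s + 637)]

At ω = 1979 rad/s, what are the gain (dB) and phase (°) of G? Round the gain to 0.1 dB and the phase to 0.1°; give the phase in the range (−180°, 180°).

At s = jω = j1979:
zero (s+4): 4 + j1979 → |·| = √(4²+1979²) = √3916457 ≈ 1979, ∠ = arctan(1979/4) ≈ 89.88°
zero (s+15): 15 + j1979 → |·| = √(15²+1979²) = √3916666 ≈ 1979.1, ∠ = arctan(1979/15) ≈ 89.57°
pole (s+20): 20 + j1979 → |·| = √(20²+1979²) = √3916841 ≈ 1979.1, ∠ = arctan(1979/20) ≈ 89.42°
pole (s+637): 637 + j1979 → |·| = √(637²+1979²) = √4322210 ≈ 2079, ∠ = arctan(1979/637) ≈ 72.16°
|G| = 1000 · 3.9166e+06 / 4.1145e+06 ≈ 951.9
Gain = 20 log₁₀(951.9) ≈ 59.57 dB
∠G = 179.45° − 161.58° = 17.87°

59.6 dB, 17.9°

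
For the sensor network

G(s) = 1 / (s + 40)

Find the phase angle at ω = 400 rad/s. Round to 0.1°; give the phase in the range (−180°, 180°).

-84.3°

Substitute s = j400:
Numerator: 1 = 1 + j0
Denominator: (j400) + 40 = 40 + j400
|N| = √(1² + 0²) ≈ 1, ∠N ≈ 0.00°
|D| = √(40² + 400²) ≈ 402, ∠D ≈ 84.29°
∠G = 0.00° − 84.29° = -84.29°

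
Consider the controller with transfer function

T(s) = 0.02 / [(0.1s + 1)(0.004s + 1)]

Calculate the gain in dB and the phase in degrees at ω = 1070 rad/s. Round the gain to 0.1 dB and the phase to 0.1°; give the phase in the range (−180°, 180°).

At ω = 1070 rad/s:
pole (1 + j1070·0.1) = 1 + j107 → |·| ≈ 107, ∠ ≈ 89.46°
pole (1 + j1070·0.004) = 1 + j4.28 → |·| ≈ 4.3953, ∠ ≈ 76.85°
|T| = 0.02 · 1 / (107 · 4.3953) ≈ 4.2526e-05
Gain = 20 log₁₀(4.2526e-05) ≈ -87.43 dB
∠T = (0°) − (89.46° + 76.85°) = -166.31°

-87.4 dB, -166.3°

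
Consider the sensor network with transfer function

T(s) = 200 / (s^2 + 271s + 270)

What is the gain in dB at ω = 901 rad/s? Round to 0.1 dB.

Substitute s = j901:
Numerator: 200 = 200 + j0
Denominator: (j901)^2 + 271(j901) + 270 = -811531 + j244171
|N| = √(200² + 0²) ≈ 200, ∠N ≈ 0.00°
|D| = √(811531² + 244171²) ≈ 8.4747e+05, ∠D ≈ 163.25°
|T| = 200 / 8.4747e+05 ≈ 0.000236
Gain = 20 log₁₀(0.000236) ≈ -72.54 dB

-72.5 dB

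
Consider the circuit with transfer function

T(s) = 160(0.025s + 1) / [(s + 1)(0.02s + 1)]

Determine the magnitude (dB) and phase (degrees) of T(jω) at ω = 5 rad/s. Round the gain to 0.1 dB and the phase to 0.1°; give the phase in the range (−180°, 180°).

At ω = 5 rad/s:
zero (1 + j5·0.025) = 1 + j0.125 → |·| ≈ 1.0078, ∠ ≈ 7.13°
pole (1 + j5·1) = 1 + j5 → |·| ≈ 5.099, ∠ ≈ 78.69°
pole (1 + j5·0.02) = 1 + j0.1 → |·| ≈ 1.005, ∠ ≈ 5.71°
|T| = 160 · 1.0078 / (5.099 · 1.005) ≈ 31.466
Gain = 20 log₁₀(31.466) ≈ 29.96 dB
∠T = (7.13°) − (78.69° + 5.71°) = -77.27°

30.0 dB, -77.3°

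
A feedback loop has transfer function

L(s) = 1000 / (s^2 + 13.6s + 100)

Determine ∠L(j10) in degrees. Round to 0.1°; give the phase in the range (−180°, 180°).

-90.0°

At s = jω = j10:
quadratic: (j10)² + 13.6·j10 + 100 = 0 + j136 → |·| ≈ 136, ∠ ≈ 90.00°
∠L = 0.00° − 90.00° = -90.00°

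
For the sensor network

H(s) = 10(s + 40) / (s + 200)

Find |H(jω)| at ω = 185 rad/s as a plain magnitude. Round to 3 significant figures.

6.95

At s = jω = j185:
zero (s+40): 40 + j185 → |·| = √(40²+185²) = √35825 ≈ 189.27, ∠ = arctan(185/40) ≈ 77.80°
pole (s+200): 200 + j185 → |·| = √(200²+185²) = √74225 ≈ 272.44, ∠ = arctan(185/200) ≈ 42.77°
|H| = 10 · 189.27 / 272.44 ≈ 6.9472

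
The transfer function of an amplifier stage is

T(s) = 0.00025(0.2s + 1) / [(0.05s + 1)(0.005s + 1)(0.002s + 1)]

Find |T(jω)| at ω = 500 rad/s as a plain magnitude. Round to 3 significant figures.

At ω = 500 rad/s:
zero (1 + j500·0.2) = 1 + j100 → |·| ≈ 100, ∠ ≈ 89.43°
pole (1 + j500·0.05) = 1 + j25 → |·| ≈ 25.02, ∠ ≈ 87.71°
pole (1 + j500·0.005) = 1 + j2.5 → |·| ≈ 2.6926, ∠ ≈ 68.20°
pole (1 + j500·0.002) = 1 + j1 → |·| ≈ 1.4142, ∠ ≈ 45.00°
|T| = 0.00025 · 100 / (25.02 · 2.6926 · 1.4142) ≈ 0.0002624

0.000262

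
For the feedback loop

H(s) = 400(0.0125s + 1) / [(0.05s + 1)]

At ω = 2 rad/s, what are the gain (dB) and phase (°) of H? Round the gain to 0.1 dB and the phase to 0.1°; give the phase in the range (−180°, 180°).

At ω = 2 rad/s:
zero (1 + j2·0.0125) = 1 + j0.025 → |·| ≈ 1.0003, ∠ ≈ 1.43°
pole (1 + j2·0.05) = 1 + j0.1 → |·| ≈ 1.005, ∠ ≈ 5.71°
|H| = 400 · 1.0003 / (1.005) ≈ 398.13
Gain = 20 log₁₀(398.13) ≈ 52.00 dB
∠H = (1.43°) − (5.71°) = -4.28°

52.0 dB, -4.3°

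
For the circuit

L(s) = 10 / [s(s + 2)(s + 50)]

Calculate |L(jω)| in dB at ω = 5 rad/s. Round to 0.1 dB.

At s = jω = j5:
pole (s+2): 2 + j5 → |·| = √(2²+5²) = √29 ≈ 5.3852, ∠ = arctan(5/2) ≈ 68.20°
pole (s+50): 50 + j5 → |·| = √(50²+5²) = √2525 ≈ 50.249, ∠ = arctan(5/50) ≈ 5.71°
pole at origin: |s| = 5, ∠ = 90.00° (in denominator)
|L| = 10 / 1353 ≈ 0.007391
Gain = 20 log₁₀(0.007391) ≈ -42.63 dB

-42.6 dB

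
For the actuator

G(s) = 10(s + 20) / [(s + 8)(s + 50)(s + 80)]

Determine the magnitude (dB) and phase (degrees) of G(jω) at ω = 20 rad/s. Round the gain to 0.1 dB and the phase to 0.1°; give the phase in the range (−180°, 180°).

-50.6 dB, -59.0°

At s = jω = j20:
zero (s+20): 20 + j20 → |·| = √(20²+20²) = √800 ≈ 28.284, ∠ = arctan(20/20) ≈ 45.00°
pole (s+8): 8 + j20 → |·| = √(8²+20²) = √464 ≈ 21.541, ∠ = arctan(20/8) ≈ 68.20°
pole (s+50): 50 + j20 → |·| = √(50²+20²) = √2900 ≈ 53.852, ∠ = arctan(20/50) ≈ 21.80°
pole (s+80): 80 + j20 → |·| = √(80²+20²) = √6800 ≈ 82.462, ∠ = arctan(20/80) ≈ 14.04°
|G| = 10 · 28.284 / 95658 ≈ 0.0029568
Gain = 20 log₁₀(0.0029568) ≈ -50.58 dB
∠G = 45.00° − 104.04° = -59.04°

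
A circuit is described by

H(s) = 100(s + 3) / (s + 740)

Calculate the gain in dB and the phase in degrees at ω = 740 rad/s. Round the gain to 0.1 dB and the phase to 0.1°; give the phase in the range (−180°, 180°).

At s = jω = j740:
zero (s+3): 3 + j740 → |·| = √(3²+740²) = √547609 ≈ 740.01, ∠ = arctan(740/3) ≈ 89.77°
pole (s+740): 740 + j740 → |·| = √(740²+740²) = √1095200 ≈ 1046.5, ∠ = arctan(740/740) ≈ 45.00°
|H| = 100 · 740.01 / 1046.5 ≈ 70.713
Gain = 20 log₁₀(70.713) ≈ 36.99 dB
∠H = 89.77° − 45.00° = 44.77°

37.0 dB, 44.8°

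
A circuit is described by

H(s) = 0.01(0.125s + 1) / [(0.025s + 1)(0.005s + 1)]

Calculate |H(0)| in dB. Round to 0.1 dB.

-40.0 dB

H(0) = 0.01 · 1 / 1 = 0.01
20 log₁₀(0.01) ≈ -40.00 dB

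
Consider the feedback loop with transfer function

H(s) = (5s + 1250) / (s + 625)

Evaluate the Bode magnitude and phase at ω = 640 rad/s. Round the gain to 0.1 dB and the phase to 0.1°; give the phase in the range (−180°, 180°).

Substitute s = j640:
Numerator: 5(j640) + 1250 = 1250 + j3200
Denominator: (j640) + 625 = 625 + j640
|N| = √(1250² + 3200²) ≈ 3435.5, ∠N ≈ 68.66°
|D| = √(625² + 640²) ≈ 894.55, ∠D ≈ 45.68°
|H| = 3435.5 / 894.55 ≈ 3.8405
Gain = 20 log₁₀(3.8405) ≈ 11.69 dB
∠H = 68.66° − 45.68° = 22.98°

11.7 dB, 23.0°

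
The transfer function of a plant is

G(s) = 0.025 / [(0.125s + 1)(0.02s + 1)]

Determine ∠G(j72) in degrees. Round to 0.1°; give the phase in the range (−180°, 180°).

At ω = 72 rad/s:
pole (1 + j72·0.125) = 1 + j9 → |·| ≈ 9.0554, ∠ ≈ 83.66°
pole (1 + j72·0.02) = 1 + j1.44 → |·| ≈ 1.7532, ∠ ≈ 55.22°
∠G = (0°) − (83.66° + 55.22°) = -138.88°

-138.9°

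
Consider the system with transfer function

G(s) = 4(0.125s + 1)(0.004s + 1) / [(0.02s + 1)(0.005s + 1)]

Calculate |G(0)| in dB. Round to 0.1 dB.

12.0 dB

G(0) = 4 · 1 / 1 = 4
20 log₁₀(4) ≈ 12.04 dB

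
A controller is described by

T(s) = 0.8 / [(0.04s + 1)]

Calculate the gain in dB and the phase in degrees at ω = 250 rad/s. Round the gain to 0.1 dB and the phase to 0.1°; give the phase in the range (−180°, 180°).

-22.0 dB, -84.3°

At ω = 250 rad/s:
pole (1 + j250·0.04) = 1 + j10 → |·| ≈ 10.05, ∠ ≈ 84.29°
|T| = 0.8 · 1 / (10.05) ≈ 0.079602
Gain = 20 log₁₀(0.079602) ≈ -21.98 dB
∠T = (0°) − (84.29°) = -84.29°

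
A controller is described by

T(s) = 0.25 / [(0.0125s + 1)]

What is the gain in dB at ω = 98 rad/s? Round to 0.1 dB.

-16.0 dB

At ω = 98 rad/s:
pole (1 + j98·0.0125) = 1 + j1.225 → |·| ≈ 1.5813, ∠ ≈ 50.77°
|T| = 0.25 · 1 / (1.5813) ≈ 0.1581
Gain = 20 log₁₀(0.1581) ≈ -16.02 dB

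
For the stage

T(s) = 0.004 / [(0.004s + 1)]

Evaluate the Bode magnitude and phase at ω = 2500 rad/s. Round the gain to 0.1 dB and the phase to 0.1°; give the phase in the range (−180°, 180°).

-68.0 dB, -84.3°

At ω = 2500 rad/s:
pole (1 + j2500·0.004) = 1 + j10 → |·| ≈ 10.05, ∠ ≈ 84.29°
|T| = 0.004 · 1 / (10.05) ≈ 0.00039801
Gain = 20 log₁₀(0.00039801) ≈ -68.00 dB
∠T = (0°) − (84.29°) = -84.29°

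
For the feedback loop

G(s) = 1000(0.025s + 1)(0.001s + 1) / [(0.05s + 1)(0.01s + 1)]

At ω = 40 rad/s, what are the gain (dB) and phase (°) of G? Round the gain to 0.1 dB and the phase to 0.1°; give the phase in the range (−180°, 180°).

55.4 dB, -37.9°

At ω = 40 rad/s:
zero (1 + j40·0.025) = 1 + j1 → |·| ≈ 1.4142, ∠ ≈ 45.00°
zero (1 + j40·0.001) = 1 + j0.04 → |·| ≈ 1.0008, ∠ ≈ 2.29°
pole (1 + j40·0.05) = 1 + j2 → |·| ≈ 2.2361, ∠ ≈ 63.43°
pole (1 + j40·0.01) = 1 + j0.4 → |·| ≈ 1.077, ∠ ≈ 21.80°
|G| = 1000 · 1.4142 · 1.0008 / (2.2361 · 1.077) ≈ 587.69
Gain = 20 log₁₀(587.69) ≈ 55.38 dB
∠G = (45.00° + 2.29°) − (63.43° + 21.80°) = -37.94°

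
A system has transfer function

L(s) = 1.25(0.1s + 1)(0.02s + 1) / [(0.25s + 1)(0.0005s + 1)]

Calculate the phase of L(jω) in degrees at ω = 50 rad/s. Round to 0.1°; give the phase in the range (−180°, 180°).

At ω = 50 rad/s:
zero (1 + j50·0.1) = 1 + j5 → |·| ≈ 5.099, ∠ ≈ 78.69°
zero (1 + j50·0.02) = 1 + j1 → |·| ≈ 1.4142, ∠ ≈ 45.00°
pole (1 + j50·0.25) = 1 + j12.5 → |·| ≈ 12.54, ∠ ≈ 85.43°
pole (1 + j50·0.0005) = 1 + j0.025 → |·| ≈ 1.0003, ∠ ≈ 1.43°
∠L = (78.69° + 45.00°) − (85.43° + 1.43°) = 36.83°

36.8°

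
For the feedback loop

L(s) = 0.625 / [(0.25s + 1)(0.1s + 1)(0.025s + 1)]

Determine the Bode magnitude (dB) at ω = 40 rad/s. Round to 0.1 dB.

-39.4 dB

At ω = 40 rad/s:
pole (1 + j40·0.25) = 1 + j10 → |·| ≈ 10.05, ∠ ≈ 84.29°
pole (1 + j40·0.1) = 1 + j4 → |·| ≈ 4.1231, ∠ ≈ 75.96°
pole (1 + j40·0.025) = 1 + j1 → |·| ≈ 1.4142, ∠ ≈ 45.00°
|L| = 0.625 · 1 / (10.05 · 4.1231 · 1.4142) ≈ 0.010665
Gain = 20 log₁₀(0.010665) ≈ -39.44 dB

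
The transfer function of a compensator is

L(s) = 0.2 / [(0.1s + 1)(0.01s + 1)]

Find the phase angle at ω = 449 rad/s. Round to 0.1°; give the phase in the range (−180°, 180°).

At ω = 449 rad/s:
pole (1 + j449·0.1) = 1 + j44.9 → |·| ≈ 44.911, ∠ ≈ 88.72°
pole (1 + j449·0.01) = 1 + j4.49 → |·| ≈ 4.6, ∠ ≈ 77.44°
∠L = (0°) − (88.72° + 77.44°) = -166.16°

-166.2°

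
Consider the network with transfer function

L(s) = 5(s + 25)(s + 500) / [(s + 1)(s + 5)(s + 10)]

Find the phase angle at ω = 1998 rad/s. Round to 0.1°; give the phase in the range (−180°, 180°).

-104.3°

At s = jω = j1998:
zero (s+25): 25 + j1998 → |·| = √(25²+1998²) = √3992629 ≈ 1998.2, ∠ = arctan(1998/25) ≈ 89.28°
zero (s+500): 500 + j1998 → |·| = √(500²+1998²) = √4242004 ≈ 2059.6, ∠ = arctan(1998/500) ≈ 75.95°
pole (s+1): 1 + j1998 → |·| = √(1²+1998²) = √3992005 ≈ 1998, ∠ = arctan(1998/1) ≈ 89.97°
pole (s+5): 5 + j1998 → |·| = √(5²+1998²) = √3992029 ≈ 1998, ∠ = arctan(1998/5) ≈ 89.86°
pole (s+10): 10 + j1998 → |·| = √(10²+1998²) = √3992104 ≈ 1998, ∠ = arctan(1998/10) ≈ 89.71°
∠L = 165.23° − 269.54° = -104.31°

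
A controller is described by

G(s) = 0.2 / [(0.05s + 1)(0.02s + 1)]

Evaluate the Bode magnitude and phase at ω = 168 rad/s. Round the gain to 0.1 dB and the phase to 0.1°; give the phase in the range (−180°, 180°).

-43.4 dB, -156.6°

At ω = 168 rad/s:
pole (1 + j168·0.05) = 1 + j8.4 → |·| ≈ 8.4593, ∠ ≈ 83.21°
pole (1 + j168·0.02) = 1 + j3.36 → |·| ≈ 3.5057, ∠ ≈ 73.43°
|G| = 0.2 · 1 / (8.4593 · 3.5057) ≈ 0.0067441
Gain = 20 log₁₀(0.0067441) ≈ -43.42 dB
∠G = (0°) − (83.21° + 73.43°) = -156.64°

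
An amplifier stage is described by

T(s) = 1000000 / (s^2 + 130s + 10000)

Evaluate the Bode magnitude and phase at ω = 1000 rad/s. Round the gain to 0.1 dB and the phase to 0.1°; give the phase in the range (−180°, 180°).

At s = jω = j1000:
quadratic: (j1000)² + 130·j1000 + 10000 = -990000 + j130000 → |·| ≈ 9.985e+05, ∠ ≈ 172.52°
|T| = 1000000 / 9.985e+05 ≈ 1.0015
Gain = 20 log₁₀(1.0015) ≈ 0.01 dB
∠T = 0.00° − 172.52° = -172.52°

0.0 dB, -172.5°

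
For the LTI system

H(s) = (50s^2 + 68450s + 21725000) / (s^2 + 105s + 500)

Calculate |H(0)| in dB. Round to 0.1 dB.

H(0) = 21725000 / 500 = 43450
20 log₁₀(43450) ≈ 92.76 dB

92.8 dB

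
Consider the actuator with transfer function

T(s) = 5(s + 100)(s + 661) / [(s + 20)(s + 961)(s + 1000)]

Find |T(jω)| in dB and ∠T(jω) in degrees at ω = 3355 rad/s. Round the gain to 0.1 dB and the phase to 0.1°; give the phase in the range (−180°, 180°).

At s = jω = j3355:
zero (s+100): 100 + j3355 → |·| = √(100²+3355²) = √11266025 ≈ 3356.5, ∠ = arctan(3355/100) ≈ 88.29°
zero (s+661): 661 + j3355 → |·| = √(661²+3355²) = √11692946 ≈ 3419.5, ∠ = arctan(3355/661) ≈ 78.85°
pole (s+20): 20 + j3355 → |·| = √(20²+3355²) = √11256425 ≈ 3355.1, ∠ = arctan(3355/20) ≈ 89.66°
pole (s+961): 961 + j3355 → |·| = √(961²+3355²) = √12179546 ≈ 3489.9, ∠ = arctan(3355/961) ≈ 74.02°
pole (s+1000): 1000 + j3355 → |·| = √(1000²+3355²) = √12256025 ≈ 3500.9, ∠ = arctan(3355/1000) ≈ 73.40°
|T| = 5 · 1.1478e+07 / 4.0992e+10 ≈ 0.0014
Gain = 20 log₁₀(0.0014) ≈ -57.08 dB
∠T = 167.14° − 237.08° = -69.94°

-57.1 dB, -69.9°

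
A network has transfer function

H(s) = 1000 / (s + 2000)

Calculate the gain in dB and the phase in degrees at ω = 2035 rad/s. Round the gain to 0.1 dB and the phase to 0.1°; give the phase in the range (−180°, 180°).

At s = jω = j2035:
pole (s+2000): 2000 + j2035 → |·| = √(2000²+2035²) = √8141225 ≈ 2853.3, ∠ = arctan(2035/2000) ≈ 45.50°
|H| = 1000 / 2853.3 ≈ 0.35047
Gain = 20 log₁₀(0.35047) ≈ -9.11 dB
∠H = 0.00° − 45.50° = -45.50°

-9.1 dB, -45.5°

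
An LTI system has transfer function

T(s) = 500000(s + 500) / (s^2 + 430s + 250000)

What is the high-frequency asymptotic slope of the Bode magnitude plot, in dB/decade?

-20 dB/decade

Each pole contributes −20 dB/decade at high frequency; each zero contributes +20 dB/decade.
Net: 1 zero(s) − 2 pole(s) → -20 dB/decade.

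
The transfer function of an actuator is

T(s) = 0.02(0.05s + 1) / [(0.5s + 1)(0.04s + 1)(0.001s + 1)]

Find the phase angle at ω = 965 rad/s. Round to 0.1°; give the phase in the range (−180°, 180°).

At ω = 965 rad/s:
zero (1 + j965·0.05) = 1 + j48.25 → |·| ≈ 48.26, ∠ ≈ 88.81°
pole (1 + j965·0.5) = 1 + j482.5 → |·| ≈ 482.5, ∠ ≈ 89.88°
pole (1 + j965·0.04) = 1 + j38.6 → |·| ≈ 38.613, ∠ ≈ 88.52°
pole (1 + j965·0.001) = 1 + j0.965 → |·| ≈ 1.3897, ∠ ≈ 43.98°
∠T = (88.81°) − (89.88° + 88.52° + 43.98°) = -133.57°

-133.6°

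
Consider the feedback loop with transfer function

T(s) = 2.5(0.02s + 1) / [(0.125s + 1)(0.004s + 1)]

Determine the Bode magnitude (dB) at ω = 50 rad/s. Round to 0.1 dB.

At ω = 50 rad/s:
zero (1 + j50·0.02) = 1 + j1 → |·| ≈ 1.4142, ∠ ≈ 45.00°
pole (1 + j50·0.125) = 1 + j6.25 → |·| ≈ 6.3295, ∠ ≈ 80.91°
pole (1 + j50·0.004) = 1 + j0.2 → |·| ≈ 1.0198, ∠ ≈ 11.31°
|T| = 2.5 · 1.4142 / (6.3295 · 1.0198) ≈ 0.54773
Gain = 20 log₁₀(0.54773) ≈ -5.23 dB

-5.2 dB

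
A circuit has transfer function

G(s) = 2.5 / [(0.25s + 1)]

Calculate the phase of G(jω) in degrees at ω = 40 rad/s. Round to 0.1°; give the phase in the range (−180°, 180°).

-84.3°

At ω = 40 rad/s:
pole (1 + j40·0.25) = 1 + j10 → |·| ≈ 10.05, ∠ ≈ 84.29°
∠G = (0°) − (84.29°) = -84.29°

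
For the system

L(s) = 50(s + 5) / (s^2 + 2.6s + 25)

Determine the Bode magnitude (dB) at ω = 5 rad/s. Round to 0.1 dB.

28.7 dB

At s = jω = j5:
zero (s+5): 5 + j5 → |·| = √(5²+5²) = √50 ≈ 7.0711, ∠ = arctan(5/5) ≈ 45.00°
quadratic: (j5)² + 2.6·j5 + 25 = 0 + j13 → |·| ≈ 13, ∠ ≈ 90.00°
|L| = 50 · 7.0711 / 13 ≈ 27.197
Gain = 20 log₁₀(27.197) ≈ 28.69 dB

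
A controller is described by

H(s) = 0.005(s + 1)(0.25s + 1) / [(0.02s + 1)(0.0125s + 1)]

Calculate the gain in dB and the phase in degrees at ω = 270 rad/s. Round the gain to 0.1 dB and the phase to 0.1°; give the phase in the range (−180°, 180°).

13.5 dB, 25.9°

At ω = 270 rad/s:
zero (1 + j270·1) = 1 + j270 → |·| ≈ 270, ∠ ≈ 89.79°
zero (1 + j270·0.25) = 1 + j67.5 → |·| ≈ 67.507, ∠ ≈ 89.15°
pole (1 + j270·0.02) = 1 + j5.4 → |·| ≈ 5.4918, ∠ ≈ 79.51°
pole (1 + j270·0.0125) = 1 + j3.375 → |·| ≈ 3.52, ∠ ≈ 73.50°
|H| = 0.005 · 270 · 67.507 / (5.4918 · 3.52) ≈ 4.7144
Gain = 20 log₁₀(4.7144) ≈ 13.47 dB
∠H = (89.79° + 89.15°) − (79.51° + 73.50°) = 25.93°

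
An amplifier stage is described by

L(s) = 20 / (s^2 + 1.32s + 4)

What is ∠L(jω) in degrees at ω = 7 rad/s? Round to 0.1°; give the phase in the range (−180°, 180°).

-168.4°

At s = jω = j7:
quadratic: (j7)² + 1.32·j7 + 4 = -45 + j9.24 → |·| ≈ 45.939, ∠ ≈ 168.40°
∠L = 0.00° − 168.40° = -168.40°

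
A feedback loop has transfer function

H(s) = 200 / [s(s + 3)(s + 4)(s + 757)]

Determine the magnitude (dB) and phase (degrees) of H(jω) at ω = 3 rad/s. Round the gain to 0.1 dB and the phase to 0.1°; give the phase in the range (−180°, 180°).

At s = jω = j3:
pole (s+3): 3 + j3 → |·| = √(3²+3²) = √18 ≈ 4.2426, ∠ = arctan(3/3) ≈ 45.00°
pole (s+4): 4 + j3 → |·| = √(4²+3²) = √25 ≈ 5, ∠ = arctan(3/4) ≈ 36.87°
pole (s+757): 757 + j3 → |·| = √(757²+3²) = √573058 ≈ 757.01, ∠ = arctan(3/757) ≈ 0.23°
pole at origin: |s| = 3, ∠ = 90.00° (in denominator)
|H| = 200 / 48175 ≈ 0.0041515
Gain = 20 log₁₀(0.0041515) ≈ -47.64 dB
∠H = 0.00° − 172.10° = -172.10°

-47.6 dB, -172.1°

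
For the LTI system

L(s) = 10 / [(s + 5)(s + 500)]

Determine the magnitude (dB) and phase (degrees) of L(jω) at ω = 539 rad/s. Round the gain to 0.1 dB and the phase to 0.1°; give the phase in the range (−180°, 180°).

At s = jω = j539:
pole (s+5): 5 + j539 → |·| = √(5²+539²) = √290546 ≈ 539.02, ∠ = arctan(539/5) ≈ 89.47°
pole (s+500): 500 + j539 → |·| = √(500²+539²) = √540521 ≈ 735.2, ∠ = arctan(539/500) ≈ 47.15°
|L| = 10 / 3.9629e+05 ≈ 2.5234e-05
Gain = 20 log₁₀(2.5234e-05) ≈ -91.96 dB
∠L = 0.00° − 136.62° = -136.62°

-92.0 dB, -136.6°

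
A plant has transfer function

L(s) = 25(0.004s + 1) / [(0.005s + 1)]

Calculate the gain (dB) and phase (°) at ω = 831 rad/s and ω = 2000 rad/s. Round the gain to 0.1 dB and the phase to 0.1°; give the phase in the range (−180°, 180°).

At ω = 831 rad/s:
zero (1 + j831·0.004) = 1 + j3.324 → |·| ≈ 3.4712, ∠ ≈ 73.26°
pole (1 + j831·0.005) = 1 + j4.155 → |·| ≈ 4.2736, ∠ ≈ 76.47°
|L| = 25 · 3.4712 / (4.2736) ≈ 20.306
Gain = 20 log₁₀(20.306) ≈ 26.15 dB
∠L = (73.26°) − (76.47°) = -3.21°

At ω = 2000 rad/s:
zero (1 + j2000·0.004) = 1 + j8 → |·| ≈ 8.0623, ∠ ≈ 82.87°
pole (1 + j2000·0.005) = 1 + j10 → |·| ≈ 10.05, ∠ ≈ 84.29°
|L| = 25 · 8.0623 / (10.05) ≈ 20.055
Gain = 20 log₁₀(20.055) ≈ 26.04 dB
∠L = (82.87°) − (84.29°) = -1.42°

ω = 831: 26.2 dB, -3.2°; ω = 2000: 26.0 dB, -1.4°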